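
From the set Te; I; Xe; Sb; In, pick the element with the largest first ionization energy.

In is in period 5, group 13; Sb is in period 5, group 15; Te is in period 5, group 16; I is in period 5, group 17; Xe is in period 5, group 18.
Across a period the outer electron is held more tightly (higher IE₁); down a group it sits in a higher shell, more shielded, and comes off more easily.
All lie in period 5, so first ionization energy increases left to right.
The largest first ionization energy among these belongs to Xe.

Xe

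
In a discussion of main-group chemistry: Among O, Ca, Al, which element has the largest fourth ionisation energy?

Al

Consider each +3 ion: O³⁺ still has 3 valence electrons; Ca³⁺ is already 1 electron into the core; Al³⁺ is the bare [Ne] core.
Usually core removal costs more than valence removal, but here the competition is close: a tightly held n=2 valence electron can cost more to remove than an n=3 core electron, so the actual values have to decide it.
Tabulated IE_4 (kJ/mol): O 7469, Ca 6491, Al 11577.
Hence IE_4: Ca < O < Al.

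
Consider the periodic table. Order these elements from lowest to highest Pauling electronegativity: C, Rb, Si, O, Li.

Rb < Li < Si < C < O

Electronegativity increases across a period and decreases down a group, tracking effective nuclear charge and atomic size.
Here both period and group differ, so the two effects have to be weighed against each other.
Li > Rb: Li sits above Rb in group 1, so the down-group effect alone puts Li higher.
Si > Li: period and group pull opposite ways; the across-period shift dominates (1.90 vs 0.98).
C > Si: they share group 14; the group trend gives C the larger value.
O > C: both are in period 2; the period trend gives O the larger value.
Tabulated electronegativity (Pauling): Li 0.98, C 2.55, O 3.44, Si 1.90, Rb 0.82.
So from lowest to highest: Rb < Li < Si < C < O.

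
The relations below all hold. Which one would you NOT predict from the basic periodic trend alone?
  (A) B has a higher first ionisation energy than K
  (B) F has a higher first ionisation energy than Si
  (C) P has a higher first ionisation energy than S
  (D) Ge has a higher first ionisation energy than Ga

The general trend: first ionisation energy increases across a period and decreases down a group.
(A) B (period 2, group 13) vs K (period 4, group 1): the stated order agrees with the simple trend.
(B) F (period 2, group 17) vs Si (period 3, group 14): the stated order agrees with the simple trend.
(C) P (period 3, group 15) vs S (period 3, group 16): the stated order contradicts the simple trend.
(D) Ge (period 4, group 14) vs Ga (period 4, group 13): the stated order agrees with the simple trend.
The exception is (C): S (3p⁴) ionizes more easily than half-filled P (3p³) because the paired 3p electron in S is pushed out by e⁻–e⁻ repulsion.

(C)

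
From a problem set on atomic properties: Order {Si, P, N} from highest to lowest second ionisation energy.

N > P > Si

The second ionization energy removes an electron from the +1 ion. For each element: Si⁺ still has 3 valence electrons; P⁺ still has 4 valence electrons; N⁺ still has 4 valence electrons.
All are still removing valence electrons, so compare the +1 ions as you would atoms: IE_2 generally rises across a period (higher Z_eff) and falls down a group (larger shell), subject to the usual subshell exceptions.
Valence configurations: Si⁺ [Ne]3s²3p¹, P⁺ [Ne]3s²3p², N⁺ [He]2s²2p².
Tabulated IE_2 (kJ/mol): Si 1577, P 1907, N 2856.
Overall IE_2 order: Si < P < N.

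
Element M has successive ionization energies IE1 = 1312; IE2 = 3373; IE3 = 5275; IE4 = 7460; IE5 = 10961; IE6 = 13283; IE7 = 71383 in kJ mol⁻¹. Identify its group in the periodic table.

Look for the largest jump between consecutive ionization energies: IE7/IE6 ≈ 5.4, far larger than any earlier ratio.
That jump marks the point where a core electron is being removed. So the atom has 6 valence electrons.
A main-group element with 6 valence electrons is in group 16.

Group 16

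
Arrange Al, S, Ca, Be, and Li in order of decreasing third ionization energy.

Be > Li > Ca > S > Al

After 2 electrons have been removed, what remains? Al²⁺ still has 1 valence electron; S²⁺ still has 4 valence electrons; Ca²⁺ is the bare [Ar] core; Be²⁺ is the bare [He] core; Li²⁺ is already 1 electron into the core.
Core electrons are held far more tightly than valence electrons, so Ca, Li and Be top the IE_3 order.
Valence configurations: Al²⁺ [Ne]3s¹, S²⁺ [Ne]3s²3p².
Tabulated IE_3 (kJ/mol): Al 2745, S 3357, Ca 4912, Be 14849, Li 11815.
Hence IE_3: Al < S < Ca < Li < Be.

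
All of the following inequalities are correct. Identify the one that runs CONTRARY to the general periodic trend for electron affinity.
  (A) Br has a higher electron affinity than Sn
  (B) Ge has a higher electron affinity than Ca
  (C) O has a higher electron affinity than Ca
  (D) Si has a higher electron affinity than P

The general trend: electron affinity increases across a period and decreases down a group.
(A) Br (period 4, group 17) vs Sn (period 5, group 14): the stated order agrees with the simple trend.
(B) Ge (period 4, group 14) vs Ca (period 4, group 2): the stated order agrees with the simple trend.
(C) O (period 2, group 16) vs Ca (period 4, group 2): the stated order agrees with the simple trend.
(D) Si (period 3, group 14) vs P (period 3, group 15): the stated order contradicts the simple trend.
The exception is (D): adding an electron to P's half-filled 3p³ is unfavourable, so Si (3p²) has the more exothermic EA.

(D)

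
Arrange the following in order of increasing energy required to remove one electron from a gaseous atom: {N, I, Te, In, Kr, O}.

In < Te < I < O < Kr < N

N is in period 2, group 15; O is in period 2, group 16; Kr is in period 4, group 18; In is in period 5, group 13; Te is in period 5, group 16; I is in period 5, group 17.
Removing the outermost electron gets harder across a period and easier down a group.
These span different periods and groups, so the two trends combine.
Te > In: Te lies to the right of In in period 5, so the across-period effect alone puts Te higher.
I > Te: both are in period 5; the period trend gives I the larger value.
O > I: the two effects oppose for this pair; the down-group effect wins (1314 vs 1008 kJ/mol).
Kr > O: period and group pull opposite ways; the across-period shift dominates (1351 vs 1314 kJ/mol).
N > Kr: period and group pull opposite ways; the down-group shift dominates (1402 vs 1351 kJ/mol).
Note the exception: N has a higher first ionization energy than O, contrary to the simple trend — pairing an electron in O's 2p⁴ costs repulsion energy, so O ionizes more easily than half-filled N (2p³).
For reference (kJ/mol): N 1402, O 1314, Kr 1351, In 558, Te 869, I 1008.
So from lowest to highest: In < Te < I < O < Kr < N.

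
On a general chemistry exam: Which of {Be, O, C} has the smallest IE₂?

Consider each +1 ion: Be⁺ still has 1 valence electron; O⁺ still has 5 valence electrons; C⁺ still has 3 valence electrons.
All are still removing valence electrons, so compare the +1 ions as you would atoms: IE_2 generally rises across a period (higher Z_eff) and falls down a group (larger shell), subject to the usual subshell exceptions.
Valence configurations: Be⁺ [He]2s¹, O⁺ [He]2s²2p³, C⁺ [He]2s²2p¹.
Approximate IE_2 values (kJ/mol): Be 1757, O 3388, C 2353.
Overall IE_2 order: Be < C < O.

Be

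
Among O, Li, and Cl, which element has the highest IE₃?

Consider each +2 ion: O²⁺ still has 4 valence electrons; Li²⁺ is already 1 electron into the core; Cl²⁺ still has 5 valence electrons.
Breaking into a closed-shell core is much more expensive than removing a leftover valence electron — Li has the largest IE_3 here.
Valence configurations: O²⁺ [He]2s²2p², Cl²⁺ [Ne]3s²3p³.
Tabulated IE_3 (kJ/mol): O 5300, Li 11815, Cl 3822.
Putting it together, IE_3: Cl < O < Li.

Li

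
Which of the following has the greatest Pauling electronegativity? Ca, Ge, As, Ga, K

As

K is in period 4, group 1; Ca is in period 4, group 2; Ga is in period 4, group 13; Ge is in period 4, group 14; As is in period 4, group 15.
Electronegativity increases across a period and decreases down a group, tracking effective nuclear charge and atomic size.
All lie in period 4, so electronegativity increases left to right.
The greatest Pauling electronegativity among these belongs to As.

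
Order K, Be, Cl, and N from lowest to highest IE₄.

Cl < K < N < Be

Consider each +3 ion: K³⁺ is already 2 electrons into the core; Be³⁺ is already 1 electron into the core; Cl³⁺ still has 4 valence electrons; N³⁺ still has 2 valence electrons.
Usually core removal costs more than valence removal, but here the competition is close: a tightly held n=2 valence electron can cost more to remove than an n=3 core electron, so the actual values have to decide it.
Valence configurations: Cl³⁺ [Ne]3s²3p², N³⁺ [He]2s².
The numbers (kJ/mol): K 5877, Be 21007, Cl 5159, N 7475.
So the fourth ionization energies run Cl < K < N < Be.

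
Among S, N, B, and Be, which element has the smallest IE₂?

Be

Consider each +1 ion: S⁺ still has 5 valence electrons; N⁺ still has 4 valence electrons; B⁺ still has 2 valence electrons; Be⁺ still has 1 valence electron.
All are still removing valence electrons, so compare the +1 ions as you would atoms: IE_2 generally rises across a period (higher Z_eff) and falls down a group (larger shell), subject to the usual subshell exceptions.
Valence configurations: S⁺ [Ne]3s²3p³, N⁺ [He]2s²2p², B⁺ [He]2s², Be⁺ [He]2s¹.
The numbers (kJ/mol): S 2252, N 2856, B 2427, Be 1757.
Overall IE_2 order: Be < S < B < N.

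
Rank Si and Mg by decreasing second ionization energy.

Consider each +1 ion: Si⁺ still has 3 valence electrons; Mg⁺ still has 1 valence electron.
All are still removing valence electrons, so compare the +1 ions as you would atoms: IE_2 generally rises across a period (higher Z_eff) and falls down a group (larger shell), subject to the usual subshell exceptions.
Valence configurations: Si⁺ [Ne]3s²3p¹, Mg⁺ [Ne]3s¹.
Tabulated IE_2 (kJ/mol): Si 1577, Mg 1451.
Hence IE_2: Mg < Si.

Si, Mg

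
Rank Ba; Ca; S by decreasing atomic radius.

Moving right in a period, electrons are added to the same shell under a stronger nuclear pull, so atoms get smaller; moving down, a new shell is opened and atoms get larger.
Here both period and group differ, so the two effects have to be weighed against each other.
Ca > S: relative to S, both the across-period and down-group shifts push Ca's atomic radius up.
Ba > Ca: Ba sits below Ca in group 2, so the down-group effect alone puts Ba larger.
Approximate values (pm): S 103, Ca 171, Ba 196.
So from largest to smallest: Ba > Ca > S.

Ba > Ca > S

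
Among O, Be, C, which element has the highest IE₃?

IE_3 is the cost of taking one more electron from the +2 cation: O²⁺ still has 4 valence electrons; Be²⁺ is the bare [He] core; C²⁺ still has 2 valence electrons.
Core electrons are held far more tightly than valence electrons, so Be tops the IE_3 order.
Valence configurations: O²⁺ [He]2s²2p², C²⁺ [He]2s².
The numbers (kJ/mol): O 5300, Be 14849, C 4620.
Hence IE_3: C < O < Be.

Be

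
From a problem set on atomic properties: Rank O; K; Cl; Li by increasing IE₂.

Cl, K, O, Li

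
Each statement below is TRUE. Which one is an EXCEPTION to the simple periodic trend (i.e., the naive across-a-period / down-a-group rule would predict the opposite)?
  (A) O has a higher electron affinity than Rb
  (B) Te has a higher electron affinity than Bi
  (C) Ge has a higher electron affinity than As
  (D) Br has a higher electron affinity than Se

(C)

The general trend: electron affinity increases across a period and decreases down a group.
(A) O (period 2, group 16) vs Rb (period 5, group 1): the stated order agrees with the simple trend.
(B) Te (period 5, group 16) vs Bi (period 6, group 15): the stated order agrees with the simple trend.
(C) Ge (period 4, group 14) vs As (period 4, group 15): the stated order contradicts the simple trend.
(D) Br (period 4, group 17) vs Se (period 4, group 16): the stated order agrees with the simple trend.
The exception is (C): adding an electron to As's half-filled 4p³ is unfavourable, so Ge (4p²) has the more exothermic EA.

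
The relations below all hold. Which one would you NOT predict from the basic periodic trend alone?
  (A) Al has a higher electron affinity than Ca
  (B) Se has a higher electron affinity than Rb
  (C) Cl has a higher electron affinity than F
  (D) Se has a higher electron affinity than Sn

The general trend: electron affinity increases across a period and decreases down a group.
(A) Al (period 3, group 13) vs Ca (period 4, group 2): the stated order agrees with the simple trend.
(B) Se (period 4, group 16) vs Rb (period 5, group 1): the stated order agrees with the simple trend.
(C) Cl (period 3, group 17) vs F (period 2, group 17): the stated order contradicts the simple trend.
(D) Se (period 4, group 16) vs Sn (period 5, group 14): the stated order agrees with the simple trend.
The exception is (C): F's small 2p subshell makes the incoming electron feel strong e⁻–e⁻ repulsion, so Cl actually releases more energy on gaining an electron.

(C)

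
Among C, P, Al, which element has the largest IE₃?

C

After 2 electrons have been removed, what remains? C²⁺ still has 2 valence electrons; P²⁺ still has 3 valence electrons; Al²⁺ still has 1 valence electron.
All are still removing valence electrons, so compare the +2 ions as you would atoms: IE_3 generally rises across a period (higher Z_eff) and falls down a group (larger shell), subject to the usual subshell exceptions.
Valence configurations: C²⁺ [He]2s², P²⁺ [Ne]3s²3p¹, Al²⁺ [Ne]3s¹.
Tabulated IE_3 (kJ/mol): C 4620, P 2914, Al 2745.
Putting it together, IE_3: Al < P < C.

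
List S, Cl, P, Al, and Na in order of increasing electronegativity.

Smaller atoms with higher effective nuclear charge are more electronegative.
All lie in period 3, so electronegativity increases left to right.
So from lowest to highest: Na < Al < P < S < Cl.

Na < Al < P < S < Cl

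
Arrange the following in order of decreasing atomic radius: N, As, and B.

B is in period 2, group 13; N is in period 2, group 15; As is in period 4, group 15.
Across a period the added protons contract the valence shell; down a group each new principal shell makes the atom larger.
These span different periods and groups, so the two trends combine.
B > N: both are in period 2; the period trend gives B the larger value.
As > B: the two effects oppose for this pair; the down-group effect wins (121 vs 85 pm).
Approximate values (pm): B 85, N 71, As 121.
So from largest to smallest: As > B > N.

As > B > N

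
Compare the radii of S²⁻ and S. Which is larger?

Forming S²⁻ adds 2 electrons to S. More electron–electron repulsion in the same shell, with unchanged nuclear charge, lets the cloud expand.
An anion is larger than its parent atom: S²⁻ > S.

S²⁻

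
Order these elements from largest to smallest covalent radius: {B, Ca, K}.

K > Ca > B

B is in period 2, group 13; K is in period 4, group 1; Ca is in period 4, group 2.
Across a period the added protons contract the valence shell; down a group each new principal shell makes the atom larger.
Neither a single period nor a single group — weigh both effects.
Ca > B: both effects reinforce here, so Ca is clearly the larger of the two.
K > Ca: both are in period 4; the period trend gives K the larger value.
Approximate values (pm): B 85, K 196, Ca 171.
So from largest to smallest: K > Ca > B.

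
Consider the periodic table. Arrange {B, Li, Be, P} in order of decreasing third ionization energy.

Be > Li > B > P

The third ionization energy removes an electron from the +2 ion. For each element: B²⁺ still has 1 valence electron; Li²⁺ is already 1 electron into the core; Be²⁺ is the bare [He] core; P²⁺ still has 3 valence electrons.
Breaking into a closed-shell core is much more expensive than removing a leftover valence electron — Li and Be have the largest IE_3 here.
Valence configurations: B²⁺ [He]2s¹, P²⁺ [Ne]3s²3p¹.
Tabulated IE_3 (kJ/mol): B 3660, Li 11815, Be 14849, P 2914.
So the third ionization energies run P < B < Li < Be.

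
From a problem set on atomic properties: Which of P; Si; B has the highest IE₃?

IE_3 is the cost of taking one more electron from the +2 cation: P²⁺ still has 3 valence electrons; Si²⁺ still has 2 valence electrons; B²⁺ still has 1 valence electron.
All are still removing valence electrons, so compare the +2 ions as you would atoms: IE_3 generally rises across a period (higher Z_eff) and falls down a group (larger shell), subject to the usual subshell exceptions.
Valence configurations: P²⁺ [Ne]3s²3p¹, Si²⁺ [Ne]3s², B²⁺ [He]2s¹.
P²⁺ loses a lone 3p electron whereas Si²⁺ must break into a filled 3s² pair, so IE_3(Si) > IE_3(P) even though P has the higher nuclear charge.
Tabulated IE_3 (kJ/mol): P 2914, Si 3232, B 3660.
Hence IE_3: P < Si < B.

B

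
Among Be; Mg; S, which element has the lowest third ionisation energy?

After 2 electrons have been removed, what remains? Be²⁺ is the bare [He] core; Mg²⁺ is the bare [Ne] core; S²⁺ still has 4 valence electrons.
Core electrons are held far more tightly than valence electrons, so Mg and Be top the IE_3 order.
The numbers (kJ/mol): Be 14849, Mg 7733, S 3357.
Hence IE_3: S < Mg < Be.

S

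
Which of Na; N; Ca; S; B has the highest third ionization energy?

After 2 electrons have been removed, what remains? Na²⁺ is already 1 electron into the core; N²⁺ still has 3 valence electrons; Ca²⁺ is the bare [Ar] core; S²⁺ still has 4 valence electrons; B²⁺ still has 1 valence electron.
Breaking into a closed-shell core is much more expensive than removing a leftover valence electron — Ca and Na have the largest IE_3 here.
Valence configurations: N²⁺ [He]2s²2p¹, S²⁺ [Ne]3s²3p², B²⁺ [He]2s¹.
The numbers (kJ/mol): Na 6910, N 4578, Ca 4912, S 3357, B 3660.
So the third ionization energies run S < B < N < Ca < Na.

Na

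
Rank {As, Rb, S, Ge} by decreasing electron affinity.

S is in period 3, group 16; Ge is in period 4, group 14; As is in period 4, group 15; Rb is in period 5, group 1.
Adding an electron releases more energy for atoms nearer the top right (short of the noble gases).
Neither a single period nor a single group — weigh both effects.
As > Rb: both effects reinforce here, so As is clearly the higher of the two.
Ge > As: this pair runs against the simple trend — see the exception note.
S > Ge: both effects reinforce here, so S is clearly the higher of the two.
Note the exception: Ge has a higher electron affinity than As, contrary to the simple trend — adding an electron to As's half-filled 4p³ is unfavourable, so Ge (4p²) has the more exothermic EA.
For reference (kJ/mol): S 200, Ge 119, As 78, Rb 47.
So from highest to lowest: S > Ge > As > Rb.

S > Ge > As > Rb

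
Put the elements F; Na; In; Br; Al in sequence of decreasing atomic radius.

F is in period 2, group 17; Na is in period 3, group 1; Al is in period 3, group 13; Br is in period 4, group 17; In is in period 5, group 13.
Moving right in a period, electrons are added to the same shell under a stronger nuclear pull, so atoms get smaller; moving down, a new shell is opened and atoms get larger.
Here both period and group differ, so the two effects have to be weighed against each other.
Br > F: Br sits below F in group 17, so the down-group effect alone puts Br larger.
Al > Br: period and group pull opposite ways; the across-period shift dominates (126 vs 114 pm).
In > Al: they share group 13; the group trend gives In the larger value.
Na > In: period and group pull opposite ways; the across-period shift dominates (155 vs 142 pm).
For reference (pm): F 64, Na 155, Al 126, Br 114, In 142.
So from largest to smallest: Na > In > Al > Br > F.

Na > In > Al > Br > F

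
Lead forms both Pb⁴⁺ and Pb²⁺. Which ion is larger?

Pb²⁺

Both ions have Z = 82 protons, but Pb⁴⁺ has lost more electrons, so its remaining electrons feel a larger effective nuclear charge per electron and are pulled in more tightly.
Higher positive charge → smaller ion, so Pb²⁺ > Pb⁴⁺.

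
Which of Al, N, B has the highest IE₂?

N

After 1 electron has been removed, what remains? Al⁺ still has 2 valence electrons; N⁺ still has 4 valence electrons; B⁺ still has 2 valence electrons.
All are still removing valence electrons, so compare the +1 ions as you would atoms: IE_2 generally rises across a period (higher Z_eff) and falls down a group (larger shell), subject to the usual subshell exceptions.
Valence configurations: Al⁺ [Ne]3s², N⁺ [He]2s²2p², B⁺ [He]2s².
Tabulated IE_2 (kJ/mol): Al 1817, N 2856, B 2427.
Hence IE_2: Al < B < N.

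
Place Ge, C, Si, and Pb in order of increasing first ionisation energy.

Pb < Ge < Si < C

C is in period 2, group 14; Si is in period 3, group 14; Ge is in period 4, group 14; Pb is in period 6, group 14.
IE₁ increases left→right with effective nuclear charge and decreases top→bottom as the valence shell moves farther out.
All are in group 14, so first ionization energy increases up the group.
So from lowest to highest: Pb < Ge < Si < C.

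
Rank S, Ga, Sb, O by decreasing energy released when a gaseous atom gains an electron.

S > O > Sb > Ga

O is in period 2, group 16; S is in period 3, group 16; Ga is in period 4, group 13; Sb is in period 5, group 15.
Atoms with high Z_eff and room in the valence shell (especially the halogens) have the most exothermic electron affinities.
Neither a single period nor a single group — weigh both effects.
Sb > Ga: the two effects oppose for this pair; the across-period effect wins (103 vs 29 kJ/mol).
O > Sb: both effects reinforce here, so O is clearly the higher of the two.
S > O: this pair runs against the simple trend — see the exception note.
Note the exception: S has a higher electron affinity than O, contrary to the simple trend — the compact 2p subshell of O repels the added electron more than S's larger 3p does.
Tabulated electron affinity (kJ/mol): O 141, S 200, Ga 29, Sb 103.
So from highest to lowest: S > O > Sb > Ga.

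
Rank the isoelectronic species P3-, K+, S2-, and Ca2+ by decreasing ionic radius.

All of these have 18 electrons, so size is governed by nuclear charge alone: the more protons, the stronger the pull on the same electron cloud, and the smaller the ion.
Nuclear charges: Ca2+ (Z=20), K+ (Z=19), S2- (Z=16), P3- (Z=15).
Largest to smallest: P3- > S2- > K+ > Ca2+.

P3-, S2-, K+, Ca2+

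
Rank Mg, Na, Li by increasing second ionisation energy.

IE_2 is the cost of taking one more electron from the +1 cation: Mg⁺ still has 1 valence electron; Na⁺ is the bare [Ne] core; Li⁺ is the bare [He] core.
Core electrons are held far more tightly than valence electrons, so Na and Li top the IE_2 order.
Approximate IE_2 values (kJ/mol): Mg 1451, Na 4562, Li 7298.
So the second ionization energies run Mg < Na < Li.

Mg, Na, Li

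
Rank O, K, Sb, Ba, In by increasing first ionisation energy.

O is in period 2, group 16; K is in period 4, group 1; In is in period 5, group 13; Sb is in period 5, group 15; Ba is in period 6, group 2.
IE₁ increases left→right with effective nuclear charge and decreases top→bottom as the valence shell moves farther out.
Here both period and group differ, so the two effects have to be weighed against each other.
Ba > K: period and group pull opposite ways; the across-period shift dominates (503 vs 419 kJ/mol).
In > Ba: relative to Ba, both the across-period and down-group shifts push In's first ionization energy up.
Sb > In: both are in period 5; the period trend gives Sb the larger value.
O > Sb: relative to Sb, both the across-period and down-group shifts push O's first ionization energy up.
For reference (kJ/mol): O 1314, K 419, In 558, Sb 831, Ba 503.
So from lowest to highest: K < Ba < In < Sb < O.

K < Ba < In < Sb < O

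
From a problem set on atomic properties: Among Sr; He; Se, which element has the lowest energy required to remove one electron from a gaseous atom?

Sr

IE₁ increases left→right with effective nuclear charge and decreases top→bottom as the valence shell moves farther out.
Here both period and group differ, so the two effects have to be weighed against each other.
Se > Sr: both effects reinforce here, so Se is clearly the higher of the two.
He > Se: both effects reinforce here, so He is clearly the higher of the two.
For reference (kJ/mol): He 2372, Se 941, Sr 550.
The lowest energy required to remove one electron from a gaseous atom among these belongs to Sr.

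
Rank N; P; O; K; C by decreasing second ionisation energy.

O, K, N, C, P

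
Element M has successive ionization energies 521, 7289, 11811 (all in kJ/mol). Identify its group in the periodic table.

Group 1

Look for the largest jump between consecutive ionization energies: IE2/IE1 ≈ 14.0, far larger than any earlier ratio.
That jump marks the point where a core electron is being removed. So the atom has 1 valence electron.
A main-group element with 1 valence electron is in group 1.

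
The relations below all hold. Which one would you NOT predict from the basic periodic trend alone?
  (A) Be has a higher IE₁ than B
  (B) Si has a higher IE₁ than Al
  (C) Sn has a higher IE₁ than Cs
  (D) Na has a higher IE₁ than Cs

(A)

The general trend: IE₁ increases across a period and decreases down a group.
(A) Be (period 2, group 2) vs B (period 2, group 13): the stated order contradicts the simple trend.
(B) Si (period 3, group 14) vs Al (period 3, group 13): the stated order agrees with the simple trend.
(C) Sn (period 5, group 14) vs Cs (period 6, group 1): the stated order agrees with the simple trend.
(D) Na (period 3, group 1) vs Cs (period 6, group 1): the stated order agrees with the simple trend.
The exception is (A): removing B's lone 2p electron is easier than breaking Be's filled 2s².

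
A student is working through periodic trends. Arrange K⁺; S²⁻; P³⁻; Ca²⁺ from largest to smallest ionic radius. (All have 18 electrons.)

All of these have 18 electrons, so size is governed by nuclear charge alone: the more protons, the stronger the pull on the same electron cloud, and the smaller the ion.
Nuclear charges: Ca²⁺ (Z=20), K⁺ (Z=19), S²⁻ (Z=16), P³⁻ (Z=15).
Largest to smallest: P³⁻ > S²⁻ > K⁺ > Ca²⁺.

P³⁻, S²⁻, K⁺, Ca²⁺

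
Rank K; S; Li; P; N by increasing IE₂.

After 1 electron has been removed, what remains? K⁺ is the bare [Ar] core; S⁺ still has 5 valence electrons; Li⁺ is the bare [He] core; P⁺ still has 4 valence electrons; N⁺ still has 4 valence electrons.
Core electrons are held far more tightly than valence electrons, so K and Li top the IE_2 order.
Valence configurations: S⁺ [Ne]3s²3p³, P⁺ [Ne]3s²3p², N⁺ [He]2s²2p².
Approximate IE_2 values (kJ/mol): K 3052, S 2252, Li 7298, P 1907, N 2856.
Putting it together, IE_2: P < S < N < K < Li.

P < S < N < K < Li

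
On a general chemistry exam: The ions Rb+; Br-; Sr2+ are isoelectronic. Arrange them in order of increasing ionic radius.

All of these have 36 electrons, so size is governed by nuclear charge alone: the more protons, the stronger the pull on the same electron cloud, and the smaller the ion.
Nuclear charges: Sr2+ (Z=38), Rb+ (Z=37), Br- (Z=35).
Smallest to largest: Sr2+ < Rb+ < Br-.

Sr2+, Rb+, Br-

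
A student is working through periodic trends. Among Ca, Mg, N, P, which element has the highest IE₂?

The second ionization energy removes an electron from the +1 ion. For each element: Ca⁺ still has 1 valence electron; Mg⁺ still has 1 valence electron; N⁺ still has 4 valence electrons; P⁺ still has 4 valence electrons.
All are still removing valence electrons, so compare the +1 ions as you would atoms: IE_2 generally rises across a period (higher Z_eff) and falls down a group (larger shell), subject to the usual subshell exceptions.
Valence configurations: Ca⁺ [Ar]4s¹, Mg⁺ [Ne]3s¹, N⁺ [He]2s²2p², P⁺ [Ne]3s²3p².
Approximate IE_2 values (kJ/mol): Ca 1145, Mg 1451, N 2856, P 1907.
Overall IE_2 order: Ca < Mg < P < N.

N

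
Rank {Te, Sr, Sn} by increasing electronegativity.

Sr < Sn < Te

EN rises left→right (higher Z_eff, smaller atoms) and falls top→bottom (larger, more shielded atoms).
All lie in period 5, so electronegativity increases left to right.
So from lowest to highest: Sr < Sn < Te.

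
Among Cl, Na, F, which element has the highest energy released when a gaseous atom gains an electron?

Cl

Adding an electron releases more energy for atoms nearer the top right (short of the noble gases).
These span different periods and groups, so the two trends combine.
F > Na: relative to Na, both the across-period and down-group shifts push F's electron affinity up.
Cl > F: this pair runs against the simple trend — see the exception note.
Note the exception: Cl has a higher electron affinity than F, contrary to the simple trend — F's small 2p subshell makes the incoming electron feel strong e⁻–e⁻ repulsion, so Cl actually releases more energy on gaining an electron.
Approximate values (kJ/mol): F 328, Na 53, Cl 349.
The highest energy released when a gaseous atom gains an electron among these belongs to Cl.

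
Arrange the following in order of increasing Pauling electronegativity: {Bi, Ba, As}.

Ba < Bi < As

Atoms toward the upper right of the periodic table pull bonding electrons most strongly.
Neither a single period nor a single group — weigh both effects.
Bi > Ba: Bi lies to the right of Ba in period 6, so the across-period effect alone puts Bi higher.
As > Bi: they share group 15; the group trend gives As the larger value.
Approximate values (Pauling): As 2.18, Ba 0.89, Bi 2.02.
So from lowest to highest: Ba < Bi < As.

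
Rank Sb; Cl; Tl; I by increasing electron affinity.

Cl is in period 3, group 17; Sb is in period 5, group 15; I is in period 5, group 17; Tl is in period 6, group 13.
Adding an electron releases more energy for atoms nearer the top right (short of the noble gases).
Here both period and group differ, so the two effects have to be weighed against each other.
Sb > Tl: both effects reinforce here, so Sb is clearly the higher of the two.
I > Sb: both are in period 5; the period trend gives I the larger value.
Cl > I: they share group 17; the group trend gives Cl the larger value.
For reference (kJ/mol): Cl 349, Sb 103, I 295, Tl 19.
So from lowest to highest: Tl < Sb < I < Cl.

Tl < Sb < I < Cl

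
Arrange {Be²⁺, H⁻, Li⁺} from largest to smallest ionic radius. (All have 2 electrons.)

H⁻ > Li⁺ > Be²⁺

All of these have 2 electrons, so size is governed by nuclear charge alone: the more protons, the stronger the pull on the same electron cloud, and the smaller the ion.
Nuclear charges: Be²⁺ (Z=4), Li⁺ (Z=3), H⁻ (Z=1).
Largest to smallest: H⁻ > Li⁺ > Be²⁺.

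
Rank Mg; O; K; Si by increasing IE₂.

Consider each +1 ion: Mg⁺ still has 1 valence electron; O⁺ still has 5 valence electrons; K⁺ is the bare [Ar] core; Si⁺ still has 3 valence electrons.
Usually core removal costs more than valence removal, but here the competition is close: a tightly held n=2 valence electron can cost more to remove than an n=3 core electron, so the actual values have to decide it.
Valence configurations: Mg⁺ [Ne]3s¹, O⁺ [He]2s²2p³, Si⁺ [Ne]3s²3p¹.
The numbers (kJ/mol): Mg 1451, O 3388, K 3052, Si 1577.
Overall IE_2 order: Mg < Si < K < O.

Mg, Si, K, O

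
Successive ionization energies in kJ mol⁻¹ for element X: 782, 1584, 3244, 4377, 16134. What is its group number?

Group 14

Look for the largest jump between consecutive ionization energies: IE5/IE4 ≈ 3.7, far larger than any earlier ratio.
That jump marks the point where a core electron is being removed. So the atom has 4 valence electrons.
A main-group element with 4 valence electrons is in group 14.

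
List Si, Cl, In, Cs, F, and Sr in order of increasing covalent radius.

F is in period 2, group 17; Si is in period 3, group 14; Cl is in period 3, group 17; Sr is in period 5, group 2; In is in period 5, group 13; Cs is in period 6, group 1.
Across a period the added protons contract the valence shell; down a group each new principal shell makes the atom larger.
Here both period and group differ, so the two effects have to be weighed against each other.
Cl > F: Cl sits below F in group 17, so the down-group effect alone puts Cl larger.
Si > Cl: Si lies to the left of Cl in period 3, so the across-period effect alone puts Si larger.
In > Si: both effects reinforce here, so In is clearly the larger of the two.
Sr > In: both are in period 5; the period trend gives Sr the larger value.
Cs > Sr: both effects reinforce here, so Cs is clearly the larger of the two.
For reference (pm): F 64, Si 116, Cl 99, Sr 185, In 142, Cs 232.
So from smallest to largest: F < Cl < Si < In < Sr < Cs.

F < Cl < Si < In < Sr < Cs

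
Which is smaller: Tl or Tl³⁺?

Tl³⁺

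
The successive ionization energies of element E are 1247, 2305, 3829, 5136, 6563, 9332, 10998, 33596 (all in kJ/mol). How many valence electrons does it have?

Look for the largest jump between consecutive ionization energies: IE8/IE7 ≈ 3.1, far larger than any earlier ratio.
That jump marks the point where a core electron is being removed. So the atom has 7 valence electrons.

7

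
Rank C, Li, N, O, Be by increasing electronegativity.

Li is in period 2, group 1; Be is in period 2, group 2; C is in period 2, group 14; N is in period 2, group 15; O is in period 2, group 16.
EN rises left→right (higher Z_eff, smaller atoms) and falls top→bottom (larger, more shielded atoms).
All lie in period 2, so electronegativity increases left to right.
So from lowest to highest: Li < Be < C < N < O.

Li, Be, C, N, O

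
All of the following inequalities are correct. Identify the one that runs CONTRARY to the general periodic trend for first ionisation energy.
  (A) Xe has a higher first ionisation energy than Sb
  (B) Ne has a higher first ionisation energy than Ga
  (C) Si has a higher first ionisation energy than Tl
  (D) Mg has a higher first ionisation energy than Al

The general trend: first ionisation energy increases across a period and decreases down a group.
(A) Xe (period 5, group 18) vs Sb (period 5, group 15): the stated order agrees with the simple trend.
(B) Ne (period 2, group 18) vs Ga (period 4, group 13): the stated order agrees with the simple trend.
(C) Si (period 3, group 14) vs Tl (period 6, group 13): the stated order agrees with the simple trend.
(D) Mg (period 3, group 2) vs Al (period 3, group 13): the stated order contradicts the simple trend.
The exception is (D): Al's single 3p electron is easier to remove than one from Mg's filled 3s².

(D)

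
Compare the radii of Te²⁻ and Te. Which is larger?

Te²⁻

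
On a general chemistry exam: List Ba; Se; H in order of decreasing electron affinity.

H is in period 1, group 1; Se is in period 4, group 16; Ba is in period 6, group 2.
EA tends to increase across a period and decrease down a group, though the pattern is less regular than for IE or radius.
These span different periods and groups, so the two trends combine.
H > Ba: period and group pull opposite ways; the down-group shift dominates (73 vs 14 kJ/mol).
Se > H: period and group pull opposite ways; the across-period shift dominates (195 vs 73 kJ/mol).
Tabulated electron affinity (kJ/mol): H 73, Se 195, Ba 14.
So from highest to lowest: Se > H > Ba.

Se, H, Ba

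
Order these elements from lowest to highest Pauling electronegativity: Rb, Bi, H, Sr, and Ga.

H is in period 1, group 1; Ga is in period 4, group 13; Rb is in period 5, group 1; Sr is in period 5, group 2; Bi is in period 6, group 15.
Atoms toward the upper right of the periodic table pull bonding electrons most strongly.
These span different periods and groups, so the two trends combine.
Sr > Rb: both are in period 5; the period trend gives Sr the larger value.
Ga > Sr: both effects reinforce here, so Ga is clearly the higher of the two.
Bi > Ga: period and group pull opposite ways; the across-period shift dominates (2.02 vs 1.81).
H > Bi: the two effects oppose for this pair; the down-group effect wins (2.20 vs 2.02).
For reference (Pauling): H 2.20, Ga 1.81, Rb 0.82, Sr 0.95, Bi 2.02.
So from lowest to highest: Rb < Sr < Ga < Bi < H.

Rb, Sr, Ga, Bi, H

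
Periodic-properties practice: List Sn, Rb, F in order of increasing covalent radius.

F is in period 2, group 17; Rb is in period 5, group 1; Sn is in period 5, group 14.
Atomic radius shrinks across a period as nuclear charge pulls the same shell inward, and grows down a group as new shells are added.
These span different periods and groups, so the two trends combine.
Sn > F: relative to F, both the across-period and down-group shifts push Sn's atomic radius up.
Rb > Sn: Rb lies to the left of Sn in period 5, so the across-period effect alone puts Rb larger.
Tabulated atomic radius (pm): F 64, Rb 210, Sn 140.
So from smallest to largest: F < Sn < Rb.

F < Sn < Rb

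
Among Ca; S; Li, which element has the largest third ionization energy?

IE_3 is the cost of taking one more electron from the +2 cation: Ca²⁺ is the bare [Ar] core; S²⁺ still has 4 valence electrons; Li²⁺ is already 1 electron into the core.
Breaking into a closed-shell core is much more expensive than removing a leftover valence electron — Ca and Li have the largest IE_3 here.
The numbers (kJ/mol): Ca 4912, S 3357, Li 11815.
Overall IE_3 order: S < Ca < Li.

Li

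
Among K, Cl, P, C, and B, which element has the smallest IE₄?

P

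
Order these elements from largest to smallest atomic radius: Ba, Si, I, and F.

F is in period 2, group 17; Si is in period 3, group 14; I is in period 5, group 17; Ba is in period 6, group 2.
Moving right in a period, electrons are added to the same shell under a stronger nuclear pull, so atoms get smaller; moving down, a new shell is opened and atoms get larger.
These span different periods and groups, so the two trends combine.
Si > F: relative to F, both the across-period and down-group shifts push Si's atomic radius up.
I > Si: the two effects oppose for this pair; the down-group effect wins (133 vs 116 pm).
Ba > I: both effects reinforce here, so Ba is clearly the larger of the two.
Approximate values (pm): F 64, Si 116, I 133, Ba 196.
So from largest to smallest: Ba > I > Si > F.

Ba > I > Si > F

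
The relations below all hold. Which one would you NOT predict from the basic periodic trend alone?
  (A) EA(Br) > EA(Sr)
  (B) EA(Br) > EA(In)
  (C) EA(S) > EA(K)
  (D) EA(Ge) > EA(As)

The general trend: electron affinity increases across a period and decreases down a group.
(A) Br (period 4, group 17) vs Sr (period 5, group 2): the stated order agrees with the simple trend.
(B) Br (period 4, group 17) vs In (period 5, group 13): the stated order agrees with the simple trend.
(C) S (period 3, group 16) vs K (period 4, group 1): the stated order agrees with the simple trend.
(D) Ge (period 4, group 14) vs As (period 4, group 15): the stated order contradicts the simple trend.
The exception is (D): adding an electron to As's half-filled 4p³ is unfavourable, so Ge (4p²) has the more exothermic EA.

(D)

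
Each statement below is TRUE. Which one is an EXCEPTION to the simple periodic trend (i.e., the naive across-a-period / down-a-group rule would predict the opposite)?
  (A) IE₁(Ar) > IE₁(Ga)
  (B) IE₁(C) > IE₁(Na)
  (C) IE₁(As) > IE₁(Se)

The general trend: IE₁ increases across a period and decreases down a group.
(A) Ar (period 3, group 18) vs Ga (period 4, group 13): the stated order agrees with the simple trend.
(B) C (period 2, group 14) vs Na (period 3, group 1): the stated order agrees with the simple trend.
(C) As (period 4, group 15) vs Se (period 4, group 16): the stated order contradicts the simple trend.
The exception is (C): Se (4p⁴) ionizes more easily than half-filled As (4p³).

(C)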